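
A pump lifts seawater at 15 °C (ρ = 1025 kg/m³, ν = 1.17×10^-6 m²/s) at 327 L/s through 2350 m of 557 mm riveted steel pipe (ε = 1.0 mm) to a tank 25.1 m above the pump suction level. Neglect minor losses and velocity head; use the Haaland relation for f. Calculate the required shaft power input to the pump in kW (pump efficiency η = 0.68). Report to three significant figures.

V = 4Q/(πD²) = 1.342 m/s; Re = 6.39×10^5; ε/D = 0.00180; f = 0.02308
h_f = f(L/D)V²/2g = 8.939 m
Total head H = z + h_f = 25.1 + 8.939 = 34.04 m
P_hyd = ρgQH = 1025·9.81·0.327·34.04 = 111.9 kW
P_shaft = P_hyd/η = 111.9/0.68 = 164.6 kW

P_shaft ≈ 165 kW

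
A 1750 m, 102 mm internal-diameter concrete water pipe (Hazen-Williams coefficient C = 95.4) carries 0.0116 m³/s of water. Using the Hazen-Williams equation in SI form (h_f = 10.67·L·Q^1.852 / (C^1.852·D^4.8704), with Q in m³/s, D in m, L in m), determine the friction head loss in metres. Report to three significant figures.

h_f = 10.67·1750·0.0116^1.852 / (95.4^1.852·0.102^4.8704) = 70.63 m

h_f ≈ 70.6 m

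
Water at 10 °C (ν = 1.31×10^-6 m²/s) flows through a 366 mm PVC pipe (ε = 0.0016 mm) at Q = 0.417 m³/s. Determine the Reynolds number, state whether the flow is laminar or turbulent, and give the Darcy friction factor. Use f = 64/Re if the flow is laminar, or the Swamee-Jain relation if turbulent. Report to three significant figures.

Re ≈ 1.11×10^6; turbulent; f ≈ 0.0115

V = 4Q/(πD²) = 3.964 m/s
Re = VD/ν = 3.964·0.366/1.31×10^-6 = 1.11×10^6
Re > 4000 → turbulent; ε/D = 4.37×10^-6
Swamee-Jain: f = 0.01153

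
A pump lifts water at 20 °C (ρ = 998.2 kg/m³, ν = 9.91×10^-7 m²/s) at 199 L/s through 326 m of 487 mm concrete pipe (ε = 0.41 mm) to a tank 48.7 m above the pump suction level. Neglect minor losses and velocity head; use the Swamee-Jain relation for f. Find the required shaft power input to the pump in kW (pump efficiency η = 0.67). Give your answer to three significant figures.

V = 4Q/(πD²) = 1.068 m/s; Re = 5.25×10^5; ε/D = 8.42×10^-4; f = 0.01960
h_f = f(L/D)V²/2g = 0.7633 m
Total head H = z + h_f = 48.7 + 0.7633 = 49.46 m
P_hyd = ρgQH = 998.2·9.81·0.199·49.46 = 96.39 kW
P_shaft = P_hyd/η = 96.39/0.67 = 143.9 kW

P_shaft ≈ 144 kW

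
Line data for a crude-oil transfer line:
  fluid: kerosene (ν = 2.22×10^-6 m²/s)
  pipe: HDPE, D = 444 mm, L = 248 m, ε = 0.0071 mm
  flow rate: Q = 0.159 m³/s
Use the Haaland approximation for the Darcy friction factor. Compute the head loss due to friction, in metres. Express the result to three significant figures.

h_f ≈ 0.466 m

V = 4Q/(πD²) = 4·0.159/(π·0.444²) = 1.027 m/s
Re = VD/ν = 1.027·0.444/2.22×10^-6 = 2.05×10^5 → turbulent
ε/D = 0.0071/444 = 1.60×10^-5
Haaland: f = 0.01552
h_f = f(L/D)V²/(2g) = 0.01552·(248/0.444)·1.027²/(2·9.81) = 0.4659 m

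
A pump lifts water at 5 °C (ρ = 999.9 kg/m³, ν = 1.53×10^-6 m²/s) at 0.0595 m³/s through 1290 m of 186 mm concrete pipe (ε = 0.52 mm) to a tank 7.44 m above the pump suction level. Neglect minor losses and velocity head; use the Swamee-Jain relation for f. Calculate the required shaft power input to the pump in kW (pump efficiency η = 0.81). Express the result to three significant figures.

V = 4Q/(πD²) = 2.190 m/s; Re = 2.66×10^5; ε/D = 0.00280; f = 0.02634
h_f = f(L/D)V²/2g = 44.66 m
Total head H = z + h_f = 7.44 + 44.66 = 52.10 m
P_hyd = ρgQH = 999.9·9.81·0.0595·52.10 = 30.40 kW
P_shaft = P_hyd/η = 30.40/0.81 = 37.54 kW

P_shaft ≈ 37.5 kW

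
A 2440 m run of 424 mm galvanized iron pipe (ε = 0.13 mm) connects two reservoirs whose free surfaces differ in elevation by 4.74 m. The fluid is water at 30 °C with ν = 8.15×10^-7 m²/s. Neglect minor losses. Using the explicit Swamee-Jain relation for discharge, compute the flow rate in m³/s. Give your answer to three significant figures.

Swamee-Jain (Type II): Q = -0.965·√(gD⁵h_f/L)·ln[ε/(3.7D) + √(3.17ν²L/(gD³h_f))]
√(gD⁵h_f/L) = √(9.81·0.424⁵·4.74/2440) = 0.01616
ε/(3.7D) = 8.29×10^-5; √(3.17ν²L/(gD³h_f)) = 3.81×10^-5
Q = -0.965·0.01616·ln(1.209×10^-4) = 0.1407 m³/s
Check: V = 0.996 m/s, Re = 5.18×10^5, f = 0.01639, h_f = 4.77 m ≈ 4.74 m ✓

Q ≈ 0.141 m³/s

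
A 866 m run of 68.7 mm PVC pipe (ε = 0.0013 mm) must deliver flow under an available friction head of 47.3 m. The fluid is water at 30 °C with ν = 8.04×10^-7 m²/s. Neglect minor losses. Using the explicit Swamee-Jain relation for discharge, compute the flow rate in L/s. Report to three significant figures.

Swamee-Jain (Type II): Q = -0.965·√(gD⁵h_f/L)·ln[ε/(3.7D) + √(3.17ν²L/(gD³h_f))]
√(gD⁵h_f/L) = √(9.81·0.0687⁵·47.3/866) = 9.055×10^-4
ε/(3.7D) = 5.11×10^-6; √(3.17ν²L/(gD³h_f)) = 1.09×10^-4
Q = -0.965·9.055×10^-4·ln(1.137×10^-4) = 0.007936 m³/s
Check: V = 2.14 m/s, Re = 1.83×10^5, f = 0.01597, h_f = 47.0 m ≈ 47.3 m ✓

Q ≈ 7.94 L/s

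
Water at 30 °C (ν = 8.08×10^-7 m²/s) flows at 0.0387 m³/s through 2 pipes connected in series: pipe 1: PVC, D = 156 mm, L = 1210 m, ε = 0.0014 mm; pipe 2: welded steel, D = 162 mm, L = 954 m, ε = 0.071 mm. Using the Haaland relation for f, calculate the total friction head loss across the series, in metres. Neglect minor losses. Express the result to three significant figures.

H ≈ 40.7 m

Pipe 1: V = 2.025 m/s, Re = 3.91×10^5, ε/D = 8.97×10^-6, f = 0.01374, h_1 = f(L/D)V²/2g = 22.27 m
Pipe 2: V = 1.878 m/s, Re = 3.76×10^5, ε/D = 4.38×10^-4, f = 0.01744, h_2 = f(L/D)V²/2g = 18.45 m
Series → Q common, losses add: H = Σh = 40.73 m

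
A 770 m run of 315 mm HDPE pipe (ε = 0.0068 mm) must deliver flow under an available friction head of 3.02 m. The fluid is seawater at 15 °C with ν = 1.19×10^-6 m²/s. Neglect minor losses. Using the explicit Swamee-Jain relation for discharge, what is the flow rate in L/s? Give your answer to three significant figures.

Q ≈ 101 L/s

Swamee-Jain (Type II): Q = -0.965·√(gD⁵h_f/L)·ln[ε/(3.7D) + √(3.17ν²L/(gD³h_f))]
√(gD⁵h_f/L) = √(9.81·0.315⁵·3.02/770) = 0.01092
ε/(3.7D) = 5.83×10^-6; √(3.17ν²L/(gD³h_f)) = 6.11×10^-5
Q = -0.965·0.01092·ln(6.693×10^-5) = 0.1013 m³/s
Check: V = 1.30 m/s, Re = 3.44×10^5, f = 0.01428, h_f = 3.01 m ≈ 3.02 m ✓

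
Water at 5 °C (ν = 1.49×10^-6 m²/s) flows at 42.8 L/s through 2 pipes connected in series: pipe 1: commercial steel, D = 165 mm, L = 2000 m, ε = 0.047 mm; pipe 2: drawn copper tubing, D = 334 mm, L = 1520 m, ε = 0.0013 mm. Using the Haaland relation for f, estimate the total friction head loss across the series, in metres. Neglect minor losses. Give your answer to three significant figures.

Pipe 1: V = 2.002 m/s, Re = 2.22×10^5, ε/D = 2.85×10^-4, f = 0.01721, h_1 = f(L/D)V²/2g = 42.61 m
Pipe 2: V = 0.4885 m/s, Re = 1.10×10^5, ε/D = 3.89×10^-6, f = 0.01751, h_2 = f(L/D)V²/2g = 0.9689 m
Series → Q common, losses add: H = Σh = 43.58 m

H ≈ 43.6 m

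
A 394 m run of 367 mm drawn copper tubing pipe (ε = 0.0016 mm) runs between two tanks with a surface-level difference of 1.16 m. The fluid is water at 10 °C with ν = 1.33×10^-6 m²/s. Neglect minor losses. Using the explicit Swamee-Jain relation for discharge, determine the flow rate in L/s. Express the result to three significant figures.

Q ≈ 129 L/s

Swamee-Jain (Type II): Q = -0.965·√(gD⁵h_f/L)·ln[ε/(3.7D) + √(3.17ν²L/(gD³h_f))]
√(gD⁵h_f/L) = √(9.81·0.367⁵·1.16/394) = 0.01387
ε/(3.7D) = 1.18×10^-6; √(3.17ν²L/(gD³h_f)) = 6.27×10^-5
Q = -0.965·0.01387·ln(6.385×10^-5) = 0.1293 m³/s
Check: V = 1.22 m/s, Re = 3.37×10^5, f = 0.01412, h_f = 1.15 m ≈ 1.16 m ✓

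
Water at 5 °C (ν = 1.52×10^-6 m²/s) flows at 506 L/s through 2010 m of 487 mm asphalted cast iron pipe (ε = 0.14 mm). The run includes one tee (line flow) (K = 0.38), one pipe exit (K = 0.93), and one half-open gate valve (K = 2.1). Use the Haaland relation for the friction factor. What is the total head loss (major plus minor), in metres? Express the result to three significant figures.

V = 4Q/(πD²) = 2.716 m/s; V²/2g = 0.3761 m
Re = 8.70×10^5, ε/D = 2.87×10^-4 → f = 0.01558 (Haaland)
Major: h_f = f(L/D)·V²/2g = 0.01558·4127·0.3761 = 24.18 m
Minor: ΣK = 3.41; h_m = ΣK·V²/2g = 1.283 m
Total H_L = 24.18 + 1.283 = 25.46 m

H_L ≈ 25.5 m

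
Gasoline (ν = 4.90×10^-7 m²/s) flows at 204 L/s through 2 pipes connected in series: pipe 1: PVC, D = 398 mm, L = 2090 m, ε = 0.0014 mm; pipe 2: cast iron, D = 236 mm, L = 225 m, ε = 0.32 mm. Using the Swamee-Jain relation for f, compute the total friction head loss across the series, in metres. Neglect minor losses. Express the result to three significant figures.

Pipe 1: V = 1.640 m/s, Re = 1.33×10^6, ε/D = 3.52×10^-6, f = 0.01117, h_1 = f(L/D)V²/2g = 8.040 m
Pipe 2: V = 4.664 m/s, Re = 2.25×10^6, ε/D = 0.00136, f = 0.02134, h_2 = f(L/D)V²/2g = 22.55 m
Series → Q common, losses add: H = Σh = 30.59 m

H ≈ 30.6 m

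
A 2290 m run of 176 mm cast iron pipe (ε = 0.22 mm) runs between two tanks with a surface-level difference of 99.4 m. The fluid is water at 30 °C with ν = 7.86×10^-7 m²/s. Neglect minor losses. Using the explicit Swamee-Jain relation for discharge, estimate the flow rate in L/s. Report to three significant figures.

Q ≈ 64.7 L/s

Swamee-Jain (Type II): Q = -0.965·√(gD⁵h_f/L)·ln[ε/(3.7D) + √(3.17ν²L/(gD³h_f))]
√(gD⁵h_f/L) = √(9.81·0.176⁵·99.4/2290) = 0.008480
ε/(3.7D) = 3.38×10^-4; √(3.17ν²L/(gD³h_f)) = 2.90×10^-5
Q = -0.965·0.008480·ln(3.669×10^-4) = 0.06473 m³/s
Check: V = 2.66 m/s, Re = 5.96×10^5, f = 0.02129, h_f = 100.0 m ≈ 99.4 m ✓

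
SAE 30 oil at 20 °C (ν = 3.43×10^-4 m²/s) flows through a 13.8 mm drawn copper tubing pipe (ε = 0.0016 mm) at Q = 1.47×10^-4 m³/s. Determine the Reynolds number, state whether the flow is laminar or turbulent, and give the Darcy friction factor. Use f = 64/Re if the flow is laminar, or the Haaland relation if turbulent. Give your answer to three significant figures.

Re ≈ 39.5; laminar; f = 64/Re ≈ 1.62

V = 4Q/(πD²) = 0.9828 m/s
Re = VD/ν = 0.9828·0.0138/3.43×10^-4 = 39.5
Re < 2300 → laminar → f = 64/Re = 1.619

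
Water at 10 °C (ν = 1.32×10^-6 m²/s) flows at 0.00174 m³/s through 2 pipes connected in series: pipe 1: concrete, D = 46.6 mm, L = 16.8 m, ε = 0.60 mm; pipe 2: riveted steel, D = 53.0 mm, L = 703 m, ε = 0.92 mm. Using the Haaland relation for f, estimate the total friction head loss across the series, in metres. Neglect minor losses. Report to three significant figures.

Pipe 1: V = 1.020 m/s, Re = 3.60×10^4, ε/D = 0.0129, f = 0.04277, h_1 = f(L/D)V²/2g = 0.8179 m
Pipe 2: V = 0.7887 m/s, Re = 3.17×10^4, ε/D = 0.0174, f = 0.04747, h_2 = f(L/D)V²/2g = 19.96 m
Series → Q common, losses add: H = Σh = 20.78 m

H ≈ 20.8 m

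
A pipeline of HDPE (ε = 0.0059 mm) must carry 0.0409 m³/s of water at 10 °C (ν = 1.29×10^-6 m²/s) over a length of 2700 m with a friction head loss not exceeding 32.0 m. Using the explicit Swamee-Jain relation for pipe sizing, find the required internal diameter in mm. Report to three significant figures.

Swamee-Jain (Type III): D = 0.66·[ε^1.25·(LQ²/(gh_f))^4.75 + ν·Q^9.4·(L/(gh_f))^5.2]^0.04
LQ²/(gh_f) = 0.01439; L/(gh_f) = 8.601
Term 1 = ε^1.25·(…)^4.75 = 5.18×10^-16; Term 2 = ν·Q^9.4·(…)^5.2 = 8.33×10^-15
D = 0.66·(5.18×10^-16 + 8.33×10^-15)^0.04 = 0.1809 m = 181 mm
Check: V = 1.59 m/s, Re = 2.23×10^5, f = 0.01552, h_f = 29.9 m ≈ 32.0 m ✓

D ≈ 181 mm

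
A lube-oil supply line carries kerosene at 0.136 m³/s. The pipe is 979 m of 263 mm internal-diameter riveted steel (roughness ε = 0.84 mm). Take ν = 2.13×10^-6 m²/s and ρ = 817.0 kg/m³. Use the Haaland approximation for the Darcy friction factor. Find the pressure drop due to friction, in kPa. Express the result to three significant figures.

Δp ≈ 258 kPa

V = 4Q/(πD²) = 4·0.136/(π·0.263²) = 2.503 m/s
Re = VD/ν = 2.503·0.263/2.13×10^-6 = 3.09×10^5 → turbulent
ε/D = 0.84/263 = 0.00319
Haaland: f = 0.02706
h_f = f(L/D)V²/(2g) = 0.02706·(979/0.263)·2.503²/(2·9.81) = 32.18 m
Δp = ρg·h_f = 817.0·9.81·32.18 = 257.9 kPa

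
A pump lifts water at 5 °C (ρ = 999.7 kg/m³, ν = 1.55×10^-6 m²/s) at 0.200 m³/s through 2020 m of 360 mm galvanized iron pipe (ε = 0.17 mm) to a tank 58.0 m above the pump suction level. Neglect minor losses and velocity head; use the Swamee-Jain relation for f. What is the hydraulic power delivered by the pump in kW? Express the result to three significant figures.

P_hyd ≈ 152 kW

V = 4Q/(πD²) = 1.965 m/s; Re = 4.56×10^5; ε/D = 4.72×10^-4; f = 0.01769
h_f = f(L/D)V²/2g = 19.53 m
Total head H = z + h_f = 58.0 + 19.53 = 77.53 m
P_hyd = ρgQH = 999.7·9.81·0.200·77.53 = 152.1 kW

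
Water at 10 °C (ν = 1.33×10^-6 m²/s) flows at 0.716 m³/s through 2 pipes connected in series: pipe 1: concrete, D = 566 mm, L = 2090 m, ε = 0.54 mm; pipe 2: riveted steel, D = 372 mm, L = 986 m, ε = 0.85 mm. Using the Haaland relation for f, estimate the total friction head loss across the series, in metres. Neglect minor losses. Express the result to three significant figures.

H ≈ 173 m

Pipe 1: V = 2.846 m/s, Re = 1.21×10^6, ε/D = 9.54×10^-4, f = 0.01968, h_1 = f(L/D)V²/2g = 29.99 m
Pipe 2: V = 6.588 m/s, Re = 1.84×10^6, ε/D = 0.00228, f = 0.02440, h_2 = f(L/D)V²/2g = 143.1 m
Series → Q common, losses add: H = Σh = 173.1 m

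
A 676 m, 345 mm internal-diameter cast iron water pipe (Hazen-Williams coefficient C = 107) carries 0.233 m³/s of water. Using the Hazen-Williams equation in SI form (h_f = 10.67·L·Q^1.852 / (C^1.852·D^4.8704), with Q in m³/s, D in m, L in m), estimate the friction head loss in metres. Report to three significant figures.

h_f ≈ 15.1 m

h_f = 10.67·676·0.233^1.852 / (107^1.852·0.345^4.8704) = 15.10 m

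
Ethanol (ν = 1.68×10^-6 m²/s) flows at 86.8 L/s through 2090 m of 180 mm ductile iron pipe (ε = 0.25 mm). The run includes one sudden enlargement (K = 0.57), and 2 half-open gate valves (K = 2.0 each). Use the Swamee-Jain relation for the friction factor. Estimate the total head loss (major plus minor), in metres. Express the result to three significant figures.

H_L ≈ 155 m

V = 4Q/(πD²) = 3.411 m/s; V²/2g = 0.5930 m
Re = 3.65×10^5, ε/D = 0.00139 → f = 0.02208 (Swamee-Jain)
Major: h_f = f(L/D)·V²/2g = 0.02208·11611·0.5930 = 152.1 m
Minor: ΣK = 4.57; h_m = ΣK·V²/2g = 2.710 m
Total H_L = 152.1 + 2.710 = 154.8 m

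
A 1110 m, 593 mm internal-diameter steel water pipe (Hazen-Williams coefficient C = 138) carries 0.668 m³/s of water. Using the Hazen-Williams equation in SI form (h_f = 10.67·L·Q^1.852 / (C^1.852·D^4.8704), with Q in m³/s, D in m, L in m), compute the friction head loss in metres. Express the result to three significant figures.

h_f ≈ 7.78 m

h_f = 10.67·1110·0.668^1.852 / (138^1.852·0.593^4.8704) = 7.785 m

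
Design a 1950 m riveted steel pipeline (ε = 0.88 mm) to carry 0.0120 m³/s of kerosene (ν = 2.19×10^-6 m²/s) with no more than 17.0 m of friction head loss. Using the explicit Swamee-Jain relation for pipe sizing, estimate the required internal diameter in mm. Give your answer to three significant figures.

Swamee-Jain (Type III): D = 0.66·[ε^1.25·(LQ²/(gh_f))^4.75 + ν·Q^9.4·(L/(gh_f))^5.2]^0.04
LQ²/(gh_f) = 0.001684; L/(gh_f) = 11.69
Term 1 = ε^1.25·(…)^4.75 = 1.01×10^-17; Term 2 = ν·Q^9.4·(…)^5.2 = 6.89×10^-19
D = 0.66·(1.01×10^-17 + 6.89×10^-19)^0.04 = 0.1383 m = 138 mm
Check: V = 0.799 m/s, Re = 5.04×10^4, f = 0.03462, h_f = 15.9 m ≈ 17.0 m ✓

D ≈ 138 mm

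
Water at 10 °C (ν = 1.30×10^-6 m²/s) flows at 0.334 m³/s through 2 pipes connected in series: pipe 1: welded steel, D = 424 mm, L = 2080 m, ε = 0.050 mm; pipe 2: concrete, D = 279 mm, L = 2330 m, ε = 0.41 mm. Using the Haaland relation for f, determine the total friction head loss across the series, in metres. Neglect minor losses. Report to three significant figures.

H ≈ 297 m

Pipe 1: V = 2.366 m/s, Re = 7.72×10^5, ε/D = 1.18×10^-4, f = 0.01387, h_1 = f(L/D)V²/2g = 19.40 m
Pipe 2: V = 5.463 m/s, Re = 1.17×10^6, ε/D = 0.00147, f = 0.02183, h_2 = f(L/D)V²/2g = 277.3 m
Series → Q common, losses add: H = Σh = 296.7 m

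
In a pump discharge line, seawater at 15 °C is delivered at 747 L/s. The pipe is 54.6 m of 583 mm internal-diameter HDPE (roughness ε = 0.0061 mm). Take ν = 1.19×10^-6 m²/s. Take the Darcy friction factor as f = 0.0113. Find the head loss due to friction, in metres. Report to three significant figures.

h_f ≈ 0.422 m

V = 4Q/(πD²) = 4·0.747/(π·0.583²) = 2.798 m/s
h_f = f(L/D)V²/(2g) = 0.01130·(54.6/0.583)·2.798²/(2·9.81) = 0.4224 m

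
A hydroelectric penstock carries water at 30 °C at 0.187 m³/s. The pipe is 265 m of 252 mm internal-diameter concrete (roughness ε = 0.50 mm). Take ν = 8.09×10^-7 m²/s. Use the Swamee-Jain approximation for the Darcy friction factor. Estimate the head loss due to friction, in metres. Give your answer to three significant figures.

h_f ≈ 17.8 m

V = 4Q/(πD²) = 4·0.187/(π·0.252²) = 3.749 m/s
Re = VD/ν = 3.749·0.252/8.09×10^-7 = 1.17×10^6 → turbulent
ε/D = 0.50/252 = 0.00198
Swamee-Jain: f = 0.02360
h_f = f(L/D)V²/(2g) = 0.02360·(265/0.252)·3.749²/(2·9.81) = 17.78 m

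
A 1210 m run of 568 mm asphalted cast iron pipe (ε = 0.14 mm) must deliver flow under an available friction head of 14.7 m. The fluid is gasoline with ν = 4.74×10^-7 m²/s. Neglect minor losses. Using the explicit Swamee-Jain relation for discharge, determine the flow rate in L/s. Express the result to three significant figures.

Q ≈ 772 L/s

Swamee-Jain (Type II): Q = -0.965·√(gD⁵h_f/L)·ln[ε/(3.7D) + √(3.17ν²L/(gD³h_f))]
√(gD⁵h_f/L) = √(9.81·0.568⁵·14.7/1210) = 0.08394
ε/(3.7D) = 6.66×10^-5; √(3.17ν²L/(gD³h_f)) = 5.71×10^-6
Q = -0.965·0.08394·ln(7.233×10^-5) = 0.7723 m³/s
Check: V = 3.05 m/s, Re = 3.65×10^6, f = 0.01464, h_f = 14.8 m ≈ 14.7 m ✓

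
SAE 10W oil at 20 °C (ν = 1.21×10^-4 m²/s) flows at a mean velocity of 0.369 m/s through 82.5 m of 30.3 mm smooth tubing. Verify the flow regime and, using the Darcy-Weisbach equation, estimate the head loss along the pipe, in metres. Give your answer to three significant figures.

h_f ≈ 13.1 m

Re = VD/ν = 0.369·0.03030/1.21×10^-4 = 92.4 → laminar (Re < 2300)
f = 64/Re = 0.6926
h_f = f(L/D)V²/(2g) = 0.6926·(82.5/0.03030)·0.369²/(2·9.81) = 13.09 m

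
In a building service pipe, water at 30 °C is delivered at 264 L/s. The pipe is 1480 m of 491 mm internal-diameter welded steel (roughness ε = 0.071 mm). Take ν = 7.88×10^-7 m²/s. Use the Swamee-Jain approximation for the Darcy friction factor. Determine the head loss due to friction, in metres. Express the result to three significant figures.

h_f ≈ 4.26 m

V = 4Q/(πD²) = 4·0.264/(π·0.491²) = 1.394 m/s
Re = VD/ν = 1.394·0.491/7.88×10^-7 = 8.69×10^5 → turbulent
ε/D = 0.071/491 = 1.45×10^-4
Swamee-Jain: f = 0.01426
h_f = f(L/D)V²/(2g) = 0.01426·(1480/0.491)·1.394²/(2·9.81) = 4.259 m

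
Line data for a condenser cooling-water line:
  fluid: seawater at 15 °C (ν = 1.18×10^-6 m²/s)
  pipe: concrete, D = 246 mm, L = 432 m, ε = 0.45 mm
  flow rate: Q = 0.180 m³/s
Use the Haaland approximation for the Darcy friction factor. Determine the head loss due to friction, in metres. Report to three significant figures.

V = 4Q/(πD²) = 4·0.180/(π·0.246²) = 3.787 m/s
Re = VD/ν = 3.787·0.246/1.18×10^-6 = 7.90×10^5 → turbulent
ε/D = 0.45/246 = 0.00183
Haaland: f = 0.02314
h_f = f(L/D)V²/(2g) = 0.02314·(432/0.246)·3.787²/(2·9.81) = 29.70 m

h_f ≈ 29.7 m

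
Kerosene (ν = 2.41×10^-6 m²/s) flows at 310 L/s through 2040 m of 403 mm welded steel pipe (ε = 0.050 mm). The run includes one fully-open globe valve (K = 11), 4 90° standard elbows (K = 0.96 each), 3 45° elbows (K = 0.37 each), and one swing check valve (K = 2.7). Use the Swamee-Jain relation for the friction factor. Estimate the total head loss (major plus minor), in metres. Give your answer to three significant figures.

V = 4Q/(πD²) = 2.430 m/s; V²/2g = 0.3010 m
Re = 4.06×10^5, ε/D = 1.24×10^-4 → f = 0.01508 (Swamee-Jain)
Major: h_f = f(L/D)·V²/2g = 0.01508·5062·0.3010 = 22.99 m
Minor: ΣK = 18.6; h_m = ΣK·V²/2g = 5.614 m
Total H_L = 22.99 + 5.614 = 28.60 m

H_L ≈ 28.6 m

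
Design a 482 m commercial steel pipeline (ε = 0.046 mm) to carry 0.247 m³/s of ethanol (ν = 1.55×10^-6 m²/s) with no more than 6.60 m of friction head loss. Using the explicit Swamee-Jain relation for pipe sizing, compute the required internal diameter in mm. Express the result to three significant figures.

Swamee-Jain (Type III): D = 0.66·[ε^1.25·(LQ²/(gh_f))^4.75 + ν·Q^9.4·(L/(gh_f))^5.2]^0.04
LQ²/(gh_f) = 0.4542; L/(gh_f) = 7.444
Term 1 = ε^1.25·(…)^4.75 = 8.92×10^-8; Term 2 = ν·Q^9.4·(…)^5.2 = 1.04×10^-7
D = 0.66·(8.92×10^-8 + 1.04×10^-7)^0.04 = 0.3556 m = 356 mm
Check: V = 2.49 m/s, Re = 5.71×10^5, f = 0.01460, h_f = 6.24 m ≈ 6.60 m ✓

D ≈ 356 mm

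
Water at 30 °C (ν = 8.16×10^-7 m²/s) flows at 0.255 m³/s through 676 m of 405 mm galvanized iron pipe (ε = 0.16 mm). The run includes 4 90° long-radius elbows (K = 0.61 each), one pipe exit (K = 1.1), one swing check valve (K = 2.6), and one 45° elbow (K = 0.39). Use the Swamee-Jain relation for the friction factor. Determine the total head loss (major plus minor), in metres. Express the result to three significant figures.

V = 4Q/(πD²) = 1.979 m/s; V²/2g = 0.1997 m
Re = 9.82×10^5, ε/D = 3.95×10^-4 → f = 0.01655 (Swamee-Jain)
Major: h_f = f(L/D)·V²/2g = 0.01655·1669·0.1997 = 5.518 m
Minor: ΣK = 6.53; h_m = ΣK·V²/2g = 1.304 m
Total H_L = 5.518 + 1.304 = 6.822 m

H_L ≈ 6.82 m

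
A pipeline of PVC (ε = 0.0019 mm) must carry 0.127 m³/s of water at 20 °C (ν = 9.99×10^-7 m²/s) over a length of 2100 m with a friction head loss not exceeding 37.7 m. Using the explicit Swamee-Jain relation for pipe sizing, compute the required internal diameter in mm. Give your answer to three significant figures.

D ≈ 251 mm

Swamee-Jain (Type III): D = 0.66·[ε^1.25·(LQ²/(gh_f))^4.75 + ν·Q^9.4·(L/(gh_f))^5.2]^0.04
LQ²/(gh_f) = 0.09158; L/(gh_f) = 5.678
Term 1 = ε^1.25·(…)^4.75 = 8.26×10^-13; Term 2 = ν·Q^9.4·(…)^5.2 = 3.14×10^-11
D = 0.66·(8.26×10^-13 + 3.14×10^-11)^0.04 = 0.2511 m = 251 mm
Check: V = 2.56 m/s, Re = 6.45×10^5, f = 0.01266, h_f = 35.5 m ≈ 37.7 m ✓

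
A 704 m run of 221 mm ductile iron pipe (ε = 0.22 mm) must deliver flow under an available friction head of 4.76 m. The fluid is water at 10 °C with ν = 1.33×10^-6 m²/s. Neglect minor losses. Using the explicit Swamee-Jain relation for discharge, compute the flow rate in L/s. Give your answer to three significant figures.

Swamee-Jain (Type II): Q = -0.965·√(gD⁵h_f/L)·ln[ε/(3.7D) + √(3.17ν²L/(gD³h_f))]
√(gD⁵h_f/L) = √(9.81·0.221⁵·4.76/704) = 0.005913
ε/(3.7D) = 2.69×10^-4; √(3.17ν²L/(gD³h_f)) = 8.85×10^-5
Q = -0.965·0.005913·ln(3.575×10^-4) = 0.04529 m³/s
Check: V = 1.18 m/s, Re = 1.96×10^5, f = 0.02120, h_f = 4.80 m ≈ 4.76 m ✓

Q ≈ 45.3 L/s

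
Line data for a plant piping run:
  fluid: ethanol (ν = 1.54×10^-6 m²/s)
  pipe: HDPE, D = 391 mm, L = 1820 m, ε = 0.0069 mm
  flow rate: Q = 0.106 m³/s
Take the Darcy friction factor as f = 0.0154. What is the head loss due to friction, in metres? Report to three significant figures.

V = 4Q/(πD²) = 4·0.106/(π·0.391²) = 0.8828 m/s
h_f = f(L/D)V²/(2g) = 0.01540·(1820/0.391)·0.8828²/(2·9.81) = 2.847 m

h_f ≈ 2.85 m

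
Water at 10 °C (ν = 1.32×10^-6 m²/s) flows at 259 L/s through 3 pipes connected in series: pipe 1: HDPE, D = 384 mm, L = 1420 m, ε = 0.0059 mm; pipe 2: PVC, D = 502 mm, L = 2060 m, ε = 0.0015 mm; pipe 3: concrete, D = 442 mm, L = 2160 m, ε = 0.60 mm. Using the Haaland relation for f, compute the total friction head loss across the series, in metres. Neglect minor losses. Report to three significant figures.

Pipe 1: V = 2.236 m/s, Re = 6.51×10^5, ε/D = 1.54×10^-5, f = 0.01268, h_1 = f(L/D)V²/2g = 11.96 m
Pipe 2: V = 1.309 m/s, Re = 4.98×10^5, ε/D = 2.99×10^-6, f = 0.01311, h_2 = f(L/D)V²/2g = 4.694 m
Pipe 3: V = 1.688 m/s, Re = 5.65×10^5, ε/D = 0.00136, f = 0.02160, h_3 = f(L/D)V²/2g = 15.33 m
Series → Q common, losses add: H = Σh = 31.98 m

H ≈ 32.0 m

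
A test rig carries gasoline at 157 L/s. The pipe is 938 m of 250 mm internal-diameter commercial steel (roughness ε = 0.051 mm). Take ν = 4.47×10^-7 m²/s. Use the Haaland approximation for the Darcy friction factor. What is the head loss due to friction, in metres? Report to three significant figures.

h_f ≈ 28.0 m

V = 4Q/(πD²) = 4·0.157/(π·0.250²) = 3.198 m/s
Re = VD/ν = 3.198·0.250/4.47×10^-7 = 1.79×10^6 → turbulent
ε/D = 0.051/250 = 2.04×10^-4
Haaland: f = 0.01430
h_f = f(L/D)V²/(2g) = 0.01430·(938/0.250)·3.198²/(2·9.81) = 27.97 m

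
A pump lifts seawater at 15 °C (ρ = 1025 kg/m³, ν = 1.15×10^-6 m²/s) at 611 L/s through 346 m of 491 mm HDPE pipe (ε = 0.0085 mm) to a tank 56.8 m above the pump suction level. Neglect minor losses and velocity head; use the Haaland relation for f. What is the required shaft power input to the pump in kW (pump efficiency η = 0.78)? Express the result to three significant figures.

P_shaft ≈ 481 kW

V = 4Q/(πD²) = 3.227 m/s; Re = 1.38×10^6; ε/D = 1.73×10^-5; f = 0.01139
h_f = f(L/D)V²/2g = 4.259 m
Total head H = z + h_f = 56.8 + 4.259 = 61.06 m
P_hyd = ρgQH = 1025·9.81·0.611·61.06 = 375.1 kW
P_shaft = P_hyd/η = 375.1/0.78 = 480.9 kW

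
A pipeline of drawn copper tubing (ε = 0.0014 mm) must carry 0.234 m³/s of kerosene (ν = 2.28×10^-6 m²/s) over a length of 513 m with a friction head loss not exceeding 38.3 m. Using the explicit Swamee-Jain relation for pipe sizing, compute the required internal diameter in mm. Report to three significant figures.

D ≈ 243 mm

Swamee-Jain (Type III): D = 0.66·[ε^1.25·(LQ²/(gh_f))^4.75 + ν·Q^9.4·(L/(gh_f))^5.2]^0.04
LQ²/(gh_f) = 0.07476; L/(gh_f) = 1.365
Term 1 = ε^1.25·(…)^4.75 = 2.15×10^-13; Term 2 = ν·Q^9.4·(…)^5.2 = 1.35×10^-11
D = 0.66·(2.15×10^-13 + 1.35×10^-11)^0.04 = 0.2427 m = 243 mm
Check: V = 5.06 m/s, Re = 5.38×10^5, f = 0.01302, h_f = 35.9 m ≈ 38.3 m ✓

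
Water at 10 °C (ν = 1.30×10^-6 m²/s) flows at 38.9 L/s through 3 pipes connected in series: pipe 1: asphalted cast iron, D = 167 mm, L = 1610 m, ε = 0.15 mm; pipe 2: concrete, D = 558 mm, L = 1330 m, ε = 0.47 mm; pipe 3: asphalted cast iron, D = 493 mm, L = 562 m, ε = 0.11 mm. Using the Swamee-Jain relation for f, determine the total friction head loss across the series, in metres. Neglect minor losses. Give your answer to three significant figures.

Pipe 1: V = 1.776 m/s, Re = 2.28×10^5, ε/D = 8.98×10^-4, f = 0.02061, h_1 = f(L/D)V²/2g = 31.94 m
Pipe 2: V = 0.1591 m/s, Re = 6.83×10^4, ε/D = 8.42×10^-4, f = 0.02274, h_2 = f(L/D)V²/2g = 0.06991 m
Pipe 3: V = 0.2038 m/s, Re = 7.73×10^4, ε/D = 2.23×10^-4, f = 0.01996, h_3 = f(L/D)V²/2g = 0.04817 m
Series → Q common, losses add: H = Σh = 32.06 m

H ≈ 32.1 m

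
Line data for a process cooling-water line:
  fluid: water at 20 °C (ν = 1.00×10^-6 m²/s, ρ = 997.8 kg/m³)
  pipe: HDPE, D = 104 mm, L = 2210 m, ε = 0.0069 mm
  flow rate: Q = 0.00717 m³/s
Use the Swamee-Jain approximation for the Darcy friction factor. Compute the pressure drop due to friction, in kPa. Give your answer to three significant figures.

Δp ≈ 141 kPa

V = 4Q/(πD²) = 4·0.00717/(π·0.104²) = 0.8440 m/s
Re = VD/ν = 0.8440·0.104/1.00×10^-6 = 8.78×10^4 → turbulent
ε/D = 0.0069/104 = 6.63×10^-5
Swamee-Jain: f = 0.01873
h_f = f(L/D)V²/(2g) = 0.01873·(2210/0.104)·0.8440²/(2·9.81) = 14.45 m
Δp = ρg·h_f = 997.8·9.81·14.45 = 141.4 kPa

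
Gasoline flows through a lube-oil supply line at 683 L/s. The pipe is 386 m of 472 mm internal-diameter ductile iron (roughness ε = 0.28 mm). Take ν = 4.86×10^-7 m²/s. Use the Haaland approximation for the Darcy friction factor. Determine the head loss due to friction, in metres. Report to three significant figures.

h_f ≈ 11.1 m

V = 4Q/(πD²) = 4·0.683/(π·0.472²) = 3.903 m/s
Re = VD/ν = 3.903·0.472/4.86×10^-7 = 3.79×10^6 → turbulent
ε/D = 0.28/472 = 5.93×10^-4
Haaland: f = 0.01750
h_f = f(L/D)V²/(2g) = 0.01750·(386/0.472)·3.903²/(2·9.81) = 11.11 m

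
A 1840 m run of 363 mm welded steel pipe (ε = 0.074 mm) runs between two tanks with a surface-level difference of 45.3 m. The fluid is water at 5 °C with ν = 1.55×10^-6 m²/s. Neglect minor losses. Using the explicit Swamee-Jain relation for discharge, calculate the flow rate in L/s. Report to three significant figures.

Swamee-Jain (Type II): Q = -0.965·√(gD⁵h_f/L)·ln[ε/(3.7D) + √(3.17ν²L/(gD³h_f))]
√(gD⁵h_f/L) = √(9.81·0.363⁵·45.3/1840) = 0.03902
ε/(3.7D) = 5.51×10^-5; √(3.17ν²L/(gD³h_f)) = 2.57×10^-5
Q = -0.965·0.03902·ln(8.077×10^-5) = 0.3548 m³/s
Check: V = 3.43 m/s, Re = 8.03×10^5, f = 0.01501, h_f = 45.6 m ≈ 45.3 m ✓

Q ≈ 355 L/s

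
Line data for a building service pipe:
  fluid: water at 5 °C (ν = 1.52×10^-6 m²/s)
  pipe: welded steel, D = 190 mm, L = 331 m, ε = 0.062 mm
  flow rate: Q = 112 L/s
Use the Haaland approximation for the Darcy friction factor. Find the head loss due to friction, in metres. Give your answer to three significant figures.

V = 4Q/(πD²) = 4·0.112/(π·0.190²) = 3.950 m/s
Re = VD/ν = 3.950·0.190/1.52×10^-6 = 4.94×10^5 → turbulent
ε/D = 0.062/190 = 3.26×10^-4
Haaland: f = 0.01638
h_f = f(L/D)V²/(2g) = 0.01638·(331/0.190)·3.950²/(2·9.81) = 22.69 m

h_f ≈ 22.7 m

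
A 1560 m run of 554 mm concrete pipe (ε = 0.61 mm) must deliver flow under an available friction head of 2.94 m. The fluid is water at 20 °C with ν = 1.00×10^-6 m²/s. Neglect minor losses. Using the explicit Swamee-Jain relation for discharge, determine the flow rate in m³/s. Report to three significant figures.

Q ≈ 0.240 m³/s

Swamee-Jain (Type II): Q = -0.965·√(gD⁵h_f/L)·ln[ε/(3.7D) + √(3.17ν²L/(gD³h_f))]
√(gD⁵h_f/L) = √(9.81·0.554⁵·2.94/1560) = 0.03106
ε/(3.7D) = 2.98×10^-4; √(3.17ν²L/(gD³h_f)) = 3.18×10^-5
Q = -0.965·0.03106·ln(3.293×10^-4) = 0.2403 m³/s
Check: V = 0.997 m/s, Re = 5.52×10^5, f = 0.02073, h_f = 2.96 m ≈ 2.94 m ✓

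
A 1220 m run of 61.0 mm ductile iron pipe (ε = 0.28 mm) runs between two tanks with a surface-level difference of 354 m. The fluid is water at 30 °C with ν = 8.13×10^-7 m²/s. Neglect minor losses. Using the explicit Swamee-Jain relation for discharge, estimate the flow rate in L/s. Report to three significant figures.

Swamee-Jain (Type II): Q = -0.965·√(gD⁵h_f/L)·ln[ε/(3.7D) + √(3.17ν²L/(gD³h_f))]
√(gD⁵h_f/L) = √(9.81·0.0610⁵·354/1220) = 0.001551
ε/(3.7D) = 0.00124; √(3.17ν²L/(gD³h_f)) = 5.69×10^-5
Q = -0.965·0.001551·ln(0.001298) = 0.009946 m³/s
Check: V = 3.40 m/s, Re = 2.55×10^5, f = 0.03014, h_f = 356 m ≈ 354 m ✓

Q ≈ 9.95 L/s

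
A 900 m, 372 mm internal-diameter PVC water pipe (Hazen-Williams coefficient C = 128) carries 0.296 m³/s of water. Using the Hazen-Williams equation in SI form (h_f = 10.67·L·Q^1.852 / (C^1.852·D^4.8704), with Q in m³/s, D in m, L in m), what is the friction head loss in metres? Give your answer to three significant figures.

h_f ≈ 15.6 m

h_f = 10.67·900·0.296^1.852 / (128^1.852·0.372^4.8704) = 15.57 m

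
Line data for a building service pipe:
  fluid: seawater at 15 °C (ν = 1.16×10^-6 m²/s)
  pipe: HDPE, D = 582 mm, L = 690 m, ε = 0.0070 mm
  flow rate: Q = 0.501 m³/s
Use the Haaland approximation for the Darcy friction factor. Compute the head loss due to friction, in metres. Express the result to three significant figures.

h_f ≈ 2.55 m

V = 4Q/(πD²) = 4·0.501/(π·0.582²) = 1.883 m/s
Re = VD/ν = 1.883·0.582/1.16×10^-6 = 9.45×10^5 → turbulent
ε/D = 0.0070/582 = 1.20×10^-5
Haaland: f = 0.01191
h_f = f(L/D)V²/(2g) = 0.01191·(690/0.582)·1.883²/(2·9.81) = 2.552 m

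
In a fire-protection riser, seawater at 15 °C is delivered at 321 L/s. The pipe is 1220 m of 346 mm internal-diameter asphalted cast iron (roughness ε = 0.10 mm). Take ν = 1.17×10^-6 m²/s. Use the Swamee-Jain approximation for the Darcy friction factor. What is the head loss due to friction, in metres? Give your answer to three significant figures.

h_f ≈ 32.8 m

V = 4Q/(πD²) = 4·0.321/(π·0.346²) = 3.414 m/s
Re = VD/ν = 3.414·0.346/1.17×10^-6 = 1.01×10^6 → turbulent
ε/D = 0.10/346 = 2.89×10^-4
Swamee-Jain: f = 0.01565
h_f = f(L/D)V²/(2g) = 0.01565·(1220/0.346)·3.414²/(2·9.81) = 32.78 m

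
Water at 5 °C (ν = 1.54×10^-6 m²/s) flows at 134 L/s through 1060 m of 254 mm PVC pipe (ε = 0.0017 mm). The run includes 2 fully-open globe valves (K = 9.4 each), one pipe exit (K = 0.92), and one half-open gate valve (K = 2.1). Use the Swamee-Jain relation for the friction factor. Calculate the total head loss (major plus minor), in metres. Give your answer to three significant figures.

H_L ≈ 27.9 m

V = 4Q/(πD²) = 2.645 m/s; V²/2g = 0.3564 m
Re = 4.36×10^5, ε/D = 6.69×10^-6 → f = 0.01352 (Swamee-Jain)
Major: h_f = f(L/D)·V²/2g = 0.01352·4173·0.3564 = 20.11 m
Minor: ΣK = 21.8; h_m = ΣK·V²/2g = 7.778 m
Total H_L = 20.11 + 7.778 = 27.88 m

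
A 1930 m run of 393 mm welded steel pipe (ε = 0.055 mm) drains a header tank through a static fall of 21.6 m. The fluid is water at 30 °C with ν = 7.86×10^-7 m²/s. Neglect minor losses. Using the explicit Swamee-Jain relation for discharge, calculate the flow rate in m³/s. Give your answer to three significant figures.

Q ≈ 0.304 m³/s

Swamee-Jain (Type II): Q = -0.965·√(gD⁵h_f/L)·ln[ε/(3.7D) + √(3.17ν²L/(gD³h_f))]
√(gD⁵h_f/L) = √(9.81·0.393⁵·21.6/1930) = 0.03208
ε/(3.7D) = 3.78×10^-5; √(3.17ν²L/(gD³h_f)) = 1.71×10^-5
Q = -0.965·0.03208·ln(5.497×10^-5) = 0.3037 m³/s
Check: V = 2.50 m/s, Re = 1.25×10^6, f = 0.01385, h_f = 21.7 m ≈ 21.6 m ✓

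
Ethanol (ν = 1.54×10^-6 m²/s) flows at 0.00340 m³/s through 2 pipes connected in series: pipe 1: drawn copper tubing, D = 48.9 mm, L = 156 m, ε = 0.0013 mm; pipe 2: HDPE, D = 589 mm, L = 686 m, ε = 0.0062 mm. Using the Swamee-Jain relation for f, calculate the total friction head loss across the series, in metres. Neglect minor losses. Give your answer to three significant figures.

H ≈ 10.8 m

Pipe 1: V = 1.810 m/s, Re = 5.75×10^4, ε/D = 2.66×10^-5, f = 0.02024, h_1 = f(L/D)V²/2g = 10.79 m
Pipe 2: V = 0.01248 m/s, Re = 4770, ε/D = 1.05×10^-5, f = 0.03840, h_2 = f(L/D)V²/2g = 3.549×10^-4 m
Series → Q common, losses add: H = Σh = 10.79 m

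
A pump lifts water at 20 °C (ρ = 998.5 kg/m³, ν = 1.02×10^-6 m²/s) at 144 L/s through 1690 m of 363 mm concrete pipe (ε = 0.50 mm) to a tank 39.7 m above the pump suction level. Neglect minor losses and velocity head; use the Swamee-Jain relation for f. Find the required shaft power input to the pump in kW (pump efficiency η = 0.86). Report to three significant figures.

V = 4Q/(πD²) = 1.391 m/s; Re = 4.95×10^5; ε/D = 0.00138; f = 0.02186
h_f = f(L/D)V²/2g = 10.04 m
Total head H = z + h_f = 39.7 + 10.04 = 49.74 m
P_hyd = ρgQH = 998.5·9.81·0.144·49.74 = 70.16 kW
P_shaft = P_hyd/η = 70.16/0.86 = 81.59 kW

P_shaft ≈ 81.6 kW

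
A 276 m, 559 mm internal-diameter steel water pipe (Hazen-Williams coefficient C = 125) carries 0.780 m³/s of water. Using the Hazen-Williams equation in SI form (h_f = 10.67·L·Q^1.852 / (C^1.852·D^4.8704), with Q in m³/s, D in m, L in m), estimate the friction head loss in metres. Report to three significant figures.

h_f ≈ 4.13 m

h_f = 10.67·276·0.780^1.852 / (125^1.852·0.559^4.8704) = 4.130 m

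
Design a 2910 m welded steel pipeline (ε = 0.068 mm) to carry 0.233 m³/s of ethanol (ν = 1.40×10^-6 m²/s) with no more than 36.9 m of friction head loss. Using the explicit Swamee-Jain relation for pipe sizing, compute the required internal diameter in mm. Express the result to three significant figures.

Swamee-Jain (Type III): D = 0.66·[ε^1.25·(LQ²/(gh_f))^4.75 + ν·Q^9.4·(L/(gh_f))^5.2]^0.04
LQ²/(gh_f) = 0.4364; L/(gh_f) = 8.039
Term 1 = ε^1.25·(…)^4.75 = 1.20×10^-7; Term 2 = ν·Q^9.4·(…)^5.2 = 8.06×10^-8
D = 0.66·(1.20×10^-7 + 8.06×10^-8)^0.04 = 0.3562 m = 356 mm
Check: V = 2.34 m/s, Re = 5.95×10^5, f = 0.01520, h_f = 34.6 m ≈ 36.9 m ✓

D ≈ 356 mm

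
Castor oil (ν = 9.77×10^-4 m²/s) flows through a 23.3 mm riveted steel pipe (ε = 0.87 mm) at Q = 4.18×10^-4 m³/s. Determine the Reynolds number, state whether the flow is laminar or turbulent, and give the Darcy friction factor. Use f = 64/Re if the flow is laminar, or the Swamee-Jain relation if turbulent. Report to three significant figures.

Re ≈ 23.4; laminar; f = 64/Re ≈ 2.74

V = 4Q/(πD²) = 0.9803 m/s
Re = VD/ν = 0.9803·0.0233/9.77×10^-4 = 23.4
Re < 2300 → laminar → f = 64/Re = 2.737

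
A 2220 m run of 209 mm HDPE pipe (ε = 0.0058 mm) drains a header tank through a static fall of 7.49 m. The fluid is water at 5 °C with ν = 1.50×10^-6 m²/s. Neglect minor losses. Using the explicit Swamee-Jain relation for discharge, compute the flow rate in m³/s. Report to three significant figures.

Swamee-Jain (Type II): Q = -0.965·√(gD⁵h_f/L)·ln[ε/(3.7D) + √(3.17ν²L/(gD³h_f))]
√(gD⁵h_f/L) = √(9.81·0.209⁵·7.49/2220) = 0.003633
ε/(3.7D) = 7.50×10^-6; √(3.17ν²L/(gD³h_f)) = 1.54×10^-4
Q = -0.965·0.003633·ln(1.611×10^-4) = 0.03062 m³/s
Check: V = 0.892 m/s, Re = 1.24×10^5, f = 0.01727, h_f = 7.45 m ≈ 7.49 m ✓

Q ≈ 0.0306 m³/s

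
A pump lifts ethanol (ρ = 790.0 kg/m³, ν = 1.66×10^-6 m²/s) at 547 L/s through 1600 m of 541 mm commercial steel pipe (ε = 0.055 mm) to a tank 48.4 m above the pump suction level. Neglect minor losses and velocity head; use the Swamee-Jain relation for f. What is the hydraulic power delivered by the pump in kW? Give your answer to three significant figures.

V = 4Q/(πD²) = 2.380 m/s; Re = 7.76×10^5; ε/D = 1.02×10^-4; f = 0.01384
h_f = f(L/D)V²/2g = 11.81 m
Total head H = z + h_f = 48.4 + 11.81 = 60.21 m
P_hyd = ρgQH = 790.0·9.81·0.547·60.21 = 255.3 kW

P_hyd ≈ 255 kW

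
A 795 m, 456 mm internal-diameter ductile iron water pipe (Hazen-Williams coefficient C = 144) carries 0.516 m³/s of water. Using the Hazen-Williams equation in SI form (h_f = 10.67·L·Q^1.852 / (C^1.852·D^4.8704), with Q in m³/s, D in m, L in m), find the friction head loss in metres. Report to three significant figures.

h_f = 10.67·795·0.516^1.852 / (144^1.852·0.456^4.8704) = 11.48 m

h_f ≈ 11.5 m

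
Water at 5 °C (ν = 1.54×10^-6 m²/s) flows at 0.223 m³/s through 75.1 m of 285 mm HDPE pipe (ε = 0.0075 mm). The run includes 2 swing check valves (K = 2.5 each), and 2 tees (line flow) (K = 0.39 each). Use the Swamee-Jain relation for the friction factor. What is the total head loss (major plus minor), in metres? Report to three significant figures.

V = 4Q/(πD²) = 3.496 m/s; V²/2g = 0.6228 m
Re = 6.47×10^5, ε/D = 2.63×10^-5 → f = 0.01298 (Swamee-Jain)
Major: h_f = f(L/D)·V²/2g = 0.01298·263.5·0.6228 = 2.131 m
Minor: ΣK = 5.78; h_m = ΣK·V²/2g = 3.600 m
Total H_L = 2.131 + 3.600 = 5.731 m

H_L ≈ 5.73 m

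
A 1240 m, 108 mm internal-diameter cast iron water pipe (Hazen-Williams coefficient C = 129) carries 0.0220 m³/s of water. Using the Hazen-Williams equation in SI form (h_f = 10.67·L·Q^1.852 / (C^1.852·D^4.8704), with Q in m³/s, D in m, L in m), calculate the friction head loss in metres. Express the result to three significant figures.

h_f = 10.67·1240·0.0220^1.852 / (129^1.852·0.108^4.8704) = 70.88 m

h_f ≈ 70.9 m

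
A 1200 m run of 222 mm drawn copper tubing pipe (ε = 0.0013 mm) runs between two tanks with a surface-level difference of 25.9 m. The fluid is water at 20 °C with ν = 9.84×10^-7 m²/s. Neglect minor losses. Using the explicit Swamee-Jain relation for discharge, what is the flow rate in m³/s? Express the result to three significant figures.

Swamee-Jain (Type II): Q = -0.965·√(gD⁵h_f/L)·ln[ε/(3.7D) + √(3.17ν²L/(gD³h_f))]
√(gD⁵h_f/L) = √(9.81·0.222⁵·25.9/1200) = 0.01069
ε/(3.7D) = 1.58×10^-6; √(3.17ν²L/(gD³h_f)) = 3.64×10^-5
Q = -0.965·0.01069·ln(3.798×10^-5) = 0.1049 m³/s
Check: V = 2.71 m/s, Re = 6.12×10^5, f = 0.01274, h_f = 25.8 m ≈ 25.9 m ✓

Q ≈ 0.105 m³/s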